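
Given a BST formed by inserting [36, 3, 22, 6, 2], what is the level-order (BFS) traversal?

Tree insertion order: [36, 3, 22, 6, 2]
Tree (level-order array): [36, 3, None, 2, 22, None, None, 6]
BFS from the root, enqueuing left then right child of each popped node:
  queue [36] -> pop 36, enqueue [3], visited so far: [36]
  queue [3] -> pop 3, enqueue [2, 22], visited so far: [36, 3]
  queue [2, 22] -> pop 2, enqueue [none], visited so far: [36, 3, 2]
  queue [22] -> pop 22, enqueue [6], visited so far: [36, 3, 2, 22]
  queue [6] -> pop 6, enqueue [none], visited so far: [36, 3, 2, 22, 6]
Result: [36, 3, 2, 22, 6]


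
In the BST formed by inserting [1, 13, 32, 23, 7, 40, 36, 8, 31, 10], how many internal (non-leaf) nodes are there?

Tree built from: [1, 13, 32, 23, 7, 40, 36, 8, 31, 10]
Tree (level-order array): [1, None, 13, 7, 32, None, 8, 23, 40, None, 10, None, 31, 36]
Rule: An internal node has at least one child.
Per-node child counts:
  node 1: 1 child(ren)
  node 13: 2 child(ren)
  node 7: 1 child(ren)
  node 8: 1 child(ren)
  node 10: 0 child(ren)
  node 32: 2 child(ren)
  node 23: 1 child(ren)
  node 31: 0 child(ren)
  node 40: 1 child(ren)
  node 36: 0 child(ren)
Matching nodes: [1, 13, 7, 8, 32, 23, 40]
Count of internal (non-leaf) nodes: 7


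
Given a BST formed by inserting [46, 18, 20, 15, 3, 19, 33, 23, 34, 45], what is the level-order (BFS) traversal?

Tree insertion order: [46, 18, 20, 15, 3, 19, 33, 23, 34, 45]
Tree (level-order array): [46, 18, None, 15, 20, 3, None, 19, 33, None, None, None, None, 23, 34, None, None, None, 45]
BFS from the root, enqueuing left then right child of each popped node:
  queue [46] -> pop 46, enqueue [18], visited so far: [46]
  queue [18] -> pop 18, enqueue [15, 20], visited so far: [46, 18]
  queue [15, 20] -> pop 15, enqueue [3], visited so far: [46, 18, 15]
  queue [20, 3] -> pop 20, enqueue [19, 33], visited so far: [46, 18, 15, 20]
  queue [3, 19, 33] -> pop 3, enqueue [none], visited so far: [46, 18, 15, 20, 3]
  queue [19, 33] -> pop 19, enqueue [none], visited so far: [46, 18, 15, 20, 3, 19]
  queue [33] -> pop 33, enqueue [23, 34], visited so far: [46, 18, 15, 20, 3, 19, 33]
  queue [23, 34] -> pop 23, enqueue [none], visited so far: [46, 18, 15, 20, 3, 19, 33, 23]
  queue [34] -> pop 34, enqueue [45], visited so far: [46, 18, 15, 20, 3, 19, 33, 23, 34]
  queue [45] -> pop 45, enqueue [none], visited so far: [46, 18, 15, 20, 3, 19, 33, 23, 34, 45]
Result: [46, 18, 15, 20, 3, 19, 33, 23, 34, 45]


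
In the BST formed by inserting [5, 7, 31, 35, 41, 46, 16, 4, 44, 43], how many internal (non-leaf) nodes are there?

Tree built from: [5, 7, 31, 35, 41, 46, 16, 4, 44, 43]
Tree (level-order array): [5, 4, 7, None, None, None, 31, 16, 35, None, None, None, 41, None, 46, 44, None, 43]
Rule: An internal node has at least one child.
Per-node child counts:
  node 5: 2 child(ren)
  node 4: 0 child(ren)
  node 7: 1 child(ren)
  node 31: 2 child(ren)
  node 16: 0 child(ren)
  node 35: 1 child(ren)
  node 41: 1 child(ren)
  node 46: 1 child(ren)
  node 44: 1 child(ren)
  node 43: 0 child(ren)
Matching nodes: [5, 7, 31, 35, 41, 46, 44]
Count of internal (non-leaf) nodes: 7


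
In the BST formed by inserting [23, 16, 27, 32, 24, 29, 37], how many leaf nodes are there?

Tree built from: [23, 16, 27, 32, 24, 29, 37]
Tree (level-order array): [23, 16, 27, None, None, 24, 32, None, None, 29, 37]
Rule: A leaf has 0 children.
Per-node child counts:
  node 23: 2 child(ren)
  node 16: 0 child(ren)
  node 27: 2 child(ren)
  node 24: 0 child(ren)
  node 32: 2 child(ren)
  node 29: 0 child(ren)
  node 37: 0 child(ren)
Matching nodes: [16, 24, 29, 37]
Count of leaf nodes: 4


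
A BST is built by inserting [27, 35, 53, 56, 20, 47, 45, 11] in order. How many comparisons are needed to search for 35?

Search path for 35: 27 -> 35
Found: True
Comparisons: 2


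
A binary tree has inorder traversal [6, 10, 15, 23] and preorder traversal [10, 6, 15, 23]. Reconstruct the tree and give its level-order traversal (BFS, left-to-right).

Inorder:  [6, 10, 15, 23]
Preorder: [10, 6, 15, 23]
Algorithm: preorder visits root first, so consume preorder in order;
for each root, split the current inorder slice at that value into
left-subtree inorder and right-subtree inorder, then recurse.
Recursive splits:
  root=10; inorder splits into left=[6], right=[15, 23]
  root=6; inorder splits into left=[], right=[]
  root=15; inorder splits into left=[], right=[23]
  root=23; inorder splits into left=[], right=[]
Reconstructed level-order: [10, 6, 15, 23]


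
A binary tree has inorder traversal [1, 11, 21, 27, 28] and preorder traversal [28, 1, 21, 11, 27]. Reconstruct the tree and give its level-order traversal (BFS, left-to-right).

Inorder:  [1, 11, 21, 27, 28]
Preorder: [28, 1, 21, 11, 27]
Algorithm: preorder visits root first, so consume preorder in order;
for each root, split the current inorder slice at that value into
left-subtree inorder and right-subtree inorder, then recurse.
Recursive splits:
  root=28; inorder splits into left=[1, 11, 21, 27], right=[]
  root=1; inorder splits into left=[], right=[11, 21, 27]
  root=21; inorder splits into left=[11], right=[27]
  root=11; inorder splits into left=[], right=[]
  root=27; inorder splits into left=[], right=[]
Reconstructed level-order: [28, 1, 21, 11, 27]


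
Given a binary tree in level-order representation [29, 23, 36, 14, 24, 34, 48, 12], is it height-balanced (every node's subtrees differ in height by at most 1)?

Tree (level-order array): [29, 23, 36, 14, 24, 34, 48, 12]
Definition: a tree is height-balanced if, at every node, |h(left) - h(right)| <= 1 (empty subtree has height -1).
Bottom-up per-node check:
  node 12: h_left=-1, h_right=-1, diff=0 [OK], height=0
  node 14: h_left=0, h_right=-1, diff=1 [OK], height=1
  node 24: h_left=-1, h_right=-1, diff=0 [OK], height=0
  node 23: h_left=1, h_right=0, diff=1 [OK], height=2
  node 34: h_left=-1, h_right=-1, diff=0 [OK], height=0
  node 48: h_left=-1, h_right=-1, diff=0 [OK], height=0
  node 36: h_left=0, h_right=0, diff=0 [OK], height=1
  node 29: h_left=2, h_right=1, diff=1 [OK], height=3
All nodes satisfy the balance condition.
Result: Balanced


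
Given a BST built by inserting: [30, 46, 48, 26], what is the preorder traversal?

Tree insertion order: [30, 46, 48, 26]
Tree (level-order array): [30, 26, 46, None, None, None, 48]
Preorder traversal: [30, 26, 46, 48]


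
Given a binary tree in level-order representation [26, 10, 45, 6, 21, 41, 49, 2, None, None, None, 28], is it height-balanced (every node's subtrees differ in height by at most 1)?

Tree (level-order array): [26, 10, 45, 6, 21, 41, 49, 2, None, None, None, 28]
Definition: a tree is height-balanced if, at every node, |h(left) - h(right)| <= 1 (empty subtree has height -1).
Bottom-up per-node check:
  node 2: h_left=-1, h_right=-1, diff=0 [OK], height=0
  node 6: h_left=0, h_right=-1, diff=1 [OK], height=1
  node 21: h_left=-1, h_right=-1, diff=0 [OK], height=0
  node 10: h_left=1, h_right=0, diff=1 [OK], height=2
  node 28: h_left=-1, h_right=-1, diff=0 [OK], height=0
  node 41: h_left=0, h_right=-1, diff=1 [OK], height=1
  node 49: h_left=-1, h_right=-1, diff=0 [OK], height=0
  node 45: h_left=1, h_right=0, diff=1 [OK], height=2
  node 26: h_left=2, h_right=2, diff=0 [OK], height=3
All nodes satisfy the balance condition.
Result: Balanced


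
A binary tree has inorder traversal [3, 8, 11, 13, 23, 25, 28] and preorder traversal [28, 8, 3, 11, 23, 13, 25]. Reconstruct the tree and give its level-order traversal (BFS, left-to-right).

Inorder:  [3, 8, 11, 13, 23, 25, 28]
Preorder: [28, 8, 3, 11, 23, 13, 25]
Algorithm: preorder visits root first, so consume preorder in order;
for each root, split the current inorder slice at that value into
left-subtree inorder and right-subtree inorder, then recurse.
Recursive splits:
  root=28; inorder splits into left=[3, 8, 11, 13, 23, 25], right=[]
  root=8; inorder splits into left=[3], right=[11, 13, 23, 25]
  root=3; inorder splits into left=[], right=[]
  root=11; inorder splits into left=[], right=[13, 23, 25]
  root=23; inorder splits into left=[13], right=[25]
  root=13; inorder splits into left=[], right=[]
  root=25; inorder splits into left=[], right=[]
Reconstructed level-order: [28, 8, 3, 11, 23, 13, 25]


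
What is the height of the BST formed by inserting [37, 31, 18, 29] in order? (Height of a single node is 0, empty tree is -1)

Insertion order: [37, 31, 18, 29]
Tree (level-order array): [37, 31, None, 18, None, None, 29]
Compute height bottom-up (empty subtree = -1):
  height(29) = 1 + max(-1, -1) = 0
  height(18) = 1 + max(-1, 0) = 1
  height(31) = 1 + max(1, -1) = 2
  height(37) = 1 + max(2, -1) = 3
Height = 3


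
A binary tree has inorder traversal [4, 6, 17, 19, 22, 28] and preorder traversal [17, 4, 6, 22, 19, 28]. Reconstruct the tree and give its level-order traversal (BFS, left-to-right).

Inorder:  [4, 6, 17, 19, 22, 28]
Preorder: [17, 4, 6, 22, 19, 28]
Algorithm: preorder visits root first, so consume preorder in order;
for each root, split the current inorder slice at that value into
left-subtree inorder and right-subtree inorder, then recurse.
Recursive splits:
  root=17; inorder splits into left=[4, 6], right=[19, 22, 28]
  root=4; inorder splits into left=[], right=[6]
  root=6; inorder splits into left=[], right=[]
  root=22; inorder splits into left=[19], right=[28]
  root=19; inorder splits into left=[], right=[]
  root=28; inorder splits into left=[], right=[]
Reconstructed level-order: [17, 4, 22, 6, 19, 28]


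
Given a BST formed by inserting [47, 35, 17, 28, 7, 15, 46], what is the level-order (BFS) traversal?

Tree insertion order: [47, 35, 17, 28, 7, 15, 46]
Tree (level-order array): [47, 35, None, 17, 46, 7, 28, None, None, None, 15]
BFS from the root, enqueuing left then right child of each popped node:
  queue [47] -> pop 47, enqueue [35], visited so far: [47]
  queue [35] -> pop 35, enqueue [17, 46], visited so far: [47, 35]
  queue [17, 46] -> pop 17, enqueue [7, 28], visited so far: [47, 35, 17]
  queue [46, 7, 28] -> pop 46, enqueue [none], visited so far: [47, 35, 17, 46]
  queue [7, 28] -> pop 7, enqueue [15], visited so far: [47, 35, 17, 46, 7]
  queue [28, 15] -> pop 28, enqueue [none], visited so far: [47, 35, 17, 46, 7, 28]
  queue [15] -> pop 15, enqueue [none], visited so far: [47, 35, 17, 46, 7, 28, 15]
Result: [47, 35, 17, 46, 7, 28, 15]


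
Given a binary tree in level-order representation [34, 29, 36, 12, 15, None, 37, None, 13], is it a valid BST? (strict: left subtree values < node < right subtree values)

Level-order array: [34, 29, 36, 12, 15, None, 37, None, 13]
Validate using subtree bounds (lo, hi): at each node, require lo < value < hi,
then recurse left with hi=value and right with lo=value.
Preorder trace (stopping at first violation):
  at node 34 with bounds (-inf, +inf): OK
  at node 29 with bounds (-inf, 34): OK
  at node 12 with bounds (-inf, 29): OK
  at node 13 with bounds (12, 29): OK
  at node 15 with bounds (29, 34): VIOLATION
Node 15 violates its bound: not (29 < 15 < 34).
Result: Not a valid BST


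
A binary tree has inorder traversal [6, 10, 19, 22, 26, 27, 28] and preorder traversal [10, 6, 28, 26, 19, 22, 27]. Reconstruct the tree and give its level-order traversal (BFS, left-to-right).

Inorder:  [6, 10, 19, 22, 26, 27, 28]
Preorder: [10, 6, 28, 26, 19, 22, 27]
Algorithm: preorder visits root first, so consume preorder in order;
for each root, split the current inorder slice at that value into
left-subtree inorder and right-subtree inorder, then recurse.
Recursive splits:
  root=10; inorder splits into left=[6], right=[19, 22, 26, 27, 28]
  root=6; inorder splits into left=[], right=[]
  root=28; inorder splits into left=[19, 22, 26, 27], right=[]
  root=26; inorder splits into left=[19, 22], right=[27]
  root=19; inorder splits into left=[], right=[22]
  root=22; inorder splits into left=[], right=[]
  root=27; inorder splits into left=[], right=[]
Reconstructed level-order: [10, 6, 28, 26, 19, 27, 22]


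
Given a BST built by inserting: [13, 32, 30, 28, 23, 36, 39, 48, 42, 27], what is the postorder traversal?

Tree insertion order: [13, 32, 30, 28, 23, 36, 39, 48, 42, 27]
Tree (level-order array): [13, None, 32, 30, 36, 28, None, None, 39, 23, None, None, 48, None, 27, 42]
Postorder traversal: [27, 23, 28, 30, 42, 48, 39, 36, 32, 13]


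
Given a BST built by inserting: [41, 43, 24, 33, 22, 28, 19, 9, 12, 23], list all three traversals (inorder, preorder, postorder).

Tree insertion order: [41, 43, 24, 33, 22, 28, 19, 9, 12, 23]
Tree (level-order array): [41, 24, 43, 22, 33, None, None, 19, 23, 28, None, 9, None, None, None, None, None, None, 12]
Inorder (L, root, R): [9, 12, 19, 22, 23, 24, 28, 33, 41, 43]
Preorder (root, L, R): [41, 24, 22, 19, 9, 12, 23, 33, 28, 43]
Postorder (L, R, root): [12, 9, 19, 23, 22, 28, 33, 24, 43, 41]


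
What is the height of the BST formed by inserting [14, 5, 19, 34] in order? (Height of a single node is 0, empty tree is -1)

Insertion order: [14, 5, 19, 34]
Tree (level-order array): [14, 5, 19, None, None, None, 34]
Compute height bottom-up (empty subtree = -1):
  height(5) = 1 + max(-1, -1) = 0
  height(34) = 1 + max(-1, -1) = 0
  height(19) = 1 + max(-1, 0) = 1
  height(14) = 1 + max(0, 1) = 2
Height = 2


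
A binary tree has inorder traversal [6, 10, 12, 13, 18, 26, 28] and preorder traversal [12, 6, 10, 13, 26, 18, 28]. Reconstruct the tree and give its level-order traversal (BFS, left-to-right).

Inorder:  [6, 10, 12, 13, 18, 26, 28]
Preorder: [12, 6, 10, 13, 26, 18, 28]
Algorithm: preorder visits root first, so consume preorder in order;
for each root, split the current inorder slice at that value into
left-subtree inorder and right-subtree inorder, then recurse.
Recursive splits:
  root=12; inorder splits into left=[6, 10], right=[13, 18, 26, 28]
  root=6; inorder splits into left=[], right=[10]
  root=10; inorder splits into left=[], right=[]
  root=13; inorder splits into left=[], right=[18, 26, 28]
  root=26; inorder splits into left=[18], right=[28]
  root=18; inorder splits into left=[], right=[]
  root=28; inorder splits into left=[], right=[]
Reconstructed level-order: [12, 6, 13, 10, 26, 18, 28]


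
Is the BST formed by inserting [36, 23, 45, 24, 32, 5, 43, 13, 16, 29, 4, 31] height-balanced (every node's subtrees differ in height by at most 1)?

Tree (level-order array): [36, 23, 45, 5, 24, 43, None, 4, 13, None, 32, None, None, None, None, None, 16, 29, None, None, None, None, 31]
Definition: a tree is height-balanced if, at every node, |h(left) - h(right)| <= 1 (empty subtree has height -1).
Bottom-up per-node check:
  node 4: h_left=-1, h_right=-1, diff=0 [OK], height=0
  node 16: h_left=-1, h_right=-1, diff=0 [OK], height=0
  node 13: h_left=-1, h_right=0, diff=1 [OK], height=1
  node 5: h_left=0, h_right=1, diff=1 [OK], height=2
  node 31: h_left=-1, h_right=-1, diff=0 [OK], height=0
  node 29: h_left=-1, h_right=0, diff=1 [OK], height=1
  node 32: h_left=1, h_right=-1, diff=2 [FAIL (|1--1|=2 > 1)], height=2
  node 24: h_left=-1, h_right=2, diff=3 [FAIL (|-1-2|=3 > 1)], height=3
  node 23: h_left=2, h_right=3, diff=1 [OK], height=4
  node 43: h_left=-1, h_right=-1, diff=0 [OK], height=0
  node 45: h_left=0, h_right=-1, diff=1 [OK], height=1
  node 36: h_left=4, h_right=1, diff=3 [FAIL (|4-1|=3 > 1)], height=5
Node 32 violates the condition: |1 - -1| = 2 > 1.
Result: Not balanced


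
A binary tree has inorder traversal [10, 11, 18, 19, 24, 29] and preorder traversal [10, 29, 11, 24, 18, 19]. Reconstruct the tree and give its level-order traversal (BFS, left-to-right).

Inorder:  [10, 11, 18, 19, 24, 29]
Preorder: [10, 29, 11, 24, 18, 19]
Algorithm: preorder visits root first, so consume preorder in order;
for each root, split the current inorder slice at that value into
left-subtree inorder and right-subtree inorder, then recurse.
Recursive splits:
  root=10; inorder splits into left=[], right=[11, 18, 19, 24, 29]
  root=29; inorder splits into left=[11, 18, 19, 24], right=[]
  root=11; inorder splits into left=[], right=[18, 19, 24]
  root=24; inorder splits into left=[18, 19], right=[]
  root=18; inorder splits into left=[], right=[19]
  root=19; inorder splits into left=[], right=[]
Reconstructed level-order: [10, 29, 11, 24, 18, 19]


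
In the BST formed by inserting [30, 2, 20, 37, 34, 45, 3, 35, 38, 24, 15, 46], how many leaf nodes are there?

Tree built from: [30, 2, 20, 37, 34, 45, 3, 35, 38, 24, 15, 46]
Tree (level-order array): [30, 2, 37, None, 20, 34, 45, 3, 24, None, 35, 38, 46, None, 15]
Rule: A leaf has 0 children.
Per-node child counts:
  node 30: 2 child(ren)
  node 2: 1 child(ren)
  node 20: 2 child(ren)
  node 3: 1 child(ren)
  node 15: 0 child(ren)
  node 24: 0 child(ren)
  node 37: 2 child(ren)
  node 34: 1 child(ren)
  node 35: 0 child(ren)
  node 45: 2 child(ren)
  node 38: 0 child(ren)
  node 46: 0 child(ren)
Matching nodes: [15, 24, 35, 38, 46]
Count of leaf nodes: 5


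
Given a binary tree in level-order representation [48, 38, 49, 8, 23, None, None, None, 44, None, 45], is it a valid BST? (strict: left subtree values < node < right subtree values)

Level-order array: [48, 38, 49, 8, 23, None, None, None, 44, None, 45]
Validate using subtree bounds (lo, hi): at each node, require lo < value < hi,
then recurse left with hi=value and right with lo=value.
Preorder trace (stopping at first violation):
  at node 48 with bounds (-inf, +inf): OK
  at node 38 with bounds (-inf, 48): OK
  at node 8 with bounds (-inf, 38): OK
  at node 44 with bounds (8, 38): VIOLATION
Node 44 violates its bound: not (8 < 44 < 38).
Result: Not a valid BST


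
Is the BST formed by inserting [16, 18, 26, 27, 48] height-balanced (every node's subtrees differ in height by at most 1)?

Tree (level-order array): [16, None, 18, None, 26, None, 27, None, 48]
Definition: a tree is height-balanced if, at every node, |h(left) - h(right)| <= 1 (empty subtree has height -1).
Bottom-up per-node check:
  node 48: h_left=-1, h_right=-1, diff=0 [OK], height=0
  node 27: h_left=-1, h_right=0, diff=1 [OK], height=1
  node 26: h_left=-1, h_right=1, diff=2 [FAIL (|-1-1|=2 > 1)], height=2
  node 18: h_left=-1, h_right=2, diff=3 [FAIL (|-1-2|=3 > 1)], height=3
  node 16: h_left=-1, h_right=3, diff=4 [FAIL (|-1-3|=4 > 1)], height=4
Node 26 violates the condition: |-1 - 1| = 2 > 1.
Result: Not balanced


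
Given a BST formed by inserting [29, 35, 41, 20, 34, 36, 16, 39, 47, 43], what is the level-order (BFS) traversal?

Tree insertion order: [29, 35, 41, 20, 34, 36, 16, 39, 47, 43]
Tree (level-order array): [29, 20, 35, 16, None, 34, 41, None, None, None, None, 36, 47, None, 39, 43]
BFS from the root, enqueuing left then right child of each popped node:
  queue [29] -> pop 29, enqueue [20, 35], visited so far: [29]
  queue [20, 35] -> pop 20, enqueue [16], visited so far: [29, 20]
  queue [35, 16] -> pop 35, enqueue [34, 41], visited so far: [29, 20, 35]
  queue [16, 34, 41] -> pop 16, enqueue [none], visited so far: [29, 20, 35, 16]
  queue [34, 41] -> pop 34, enqueue [none], visited so far: [29, 20, 35, 16, 34]
  queue [41] -> pop 41, enqueue [36, 47], visited so far: [29, 20, 35, 16, 34, 41]
  queue [36, 47] -> pop 36, enqueue [39], visited so far: [29, 20, 35, 16, 34, 41, 36]
  queue [47, 39] -> pop 47, enqueue [43], visited so far: [29, 20, 35, 16, 34, 41, 36, 47]
  queue [39, 43] -> pop 39, enqueue [none], visited so far: [29, 20, 35, 16, 34, 41, 36, 47, 39]
  queue [43] -> pop 43, enqueue [none], visited so far: [29, 20, 35, 16, 34, 41, 36, 47, 39, 43]
Result: [29, 20, 35, 16, 34, 41, 36, 47, 39, 43]


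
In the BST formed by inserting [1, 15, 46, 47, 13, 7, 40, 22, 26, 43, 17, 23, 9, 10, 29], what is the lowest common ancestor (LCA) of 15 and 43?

Tree insertion order: [1, 15, 46, 47, 13, 7, 40, 22, 26, 43, 17, 23, 9, 10, 29]
Tree (level-order array): [1, None, 15, 13, 46, 7, None, 40, 47, None, 9, 22, 43, None, None, None, 10, 17, 26, None, None, None, None, None, None, 23, 29]
In a BST, the LCA of p=15, q=43 is the first node v on the
root-to-leaf path with p <= v <= q (go left if both < v, right if both > v).
Walk from root:
  at 1: both 15 and 43 > 1, go right
  at 15: 15 <= 15 <= 43, this is the LCA
LCA = 15


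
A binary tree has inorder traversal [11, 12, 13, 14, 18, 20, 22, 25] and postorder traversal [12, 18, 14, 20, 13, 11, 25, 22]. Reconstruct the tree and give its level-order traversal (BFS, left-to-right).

Inorder:   [11, 12, 13, 14, 18, 20, 22, 25]
Postorder: [12, 18, 14, 20, 13, 11, 25, 22]
Algorithm: postorder visits root last, so walk postorder right-to-left;
each value is the root of the current inorder slice — split it at that
value, recurse on the right subtree first, then the left.
Recursive splits:
  root=22; inorder splits into left=[11, 12, 13, 14, 18, 20], right=[25]
  root=25; inorder splits into left=[], right=[]
  root=11; inorder splits into left=[], right=[12, 13, 14, 18, 20]
  root=13; inorder splits into left=[12], right=[14, 18, 20]
  root=20; inorder splits into left=[14, 18], right=[]
  root=14; inorder splits into left=[], right=[18]
  root=18; inorder splits into left=[], right=[]
  root=12; inorder splits into left=[], right=[]
Reconstructed level-order: [22, 11, 25, 13, 12, 20, 14, 18]


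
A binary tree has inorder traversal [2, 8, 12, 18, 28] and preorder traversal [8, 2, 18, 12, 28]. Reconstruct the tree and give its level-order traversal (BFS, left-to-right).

Inorder:  [2, 8, 12, 18, 28]
Preorder: [8, 2, 18, 12, 28]
Algorithm: preorder visits root first, so consume preorder in order;
for each root, split the current inorder slice at that value into
left-subtree inorder and right-subtree inorder, then recurse.
Recursive splits:
  root=8; inorder splits into left=[2], right=[12, 18, 28]
  root=2; inorder splits into left=[], right=[]
  root=18; inorder splits into left=[12], right=[28]
  root=12; inorder splits into left=[], right=[]
  root=28; inorder splits into left=[], right=[]
Reconstructed level-order: [8, 2, 18, 12, 28]


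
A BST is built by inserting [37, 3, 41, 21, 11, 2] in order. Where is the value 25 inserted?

Starting tree (level order): [37, 3, 41, 2, 21, None, None, None, None, 11]
Insertion path: 37 -> 3 -> 21
Result: insert 25 as right child of 21
Final tree (level order): [37, 3, 41, 2, 21, None, None, None, None, 11, 25]


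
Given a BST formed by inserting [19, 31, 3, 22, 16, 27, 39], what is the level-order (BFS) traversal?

Tree insertion order: [19, 31, 3, 22, 16, 27, 39]
Tree (level-order array): [19, 3, 31, None, 16, 22, 39, None, None, None, 27]
BFS from the root, enqueuing left then right child of each popped node:
  queue [19] -> pop 19, enqueue [3, 31], visited so far: [19]
  queue [3, 31] -> pop 3, enqueue [16], visited so far: [19, 3]
  queue [31, 16] -> pop 31, enqueue [22, 39], visited so far: [19, 3, 31]
  queue [16, 22, 39] -> pop 16, enqueue [none], visited so far: [19, 3, 31, 16]
  queue [22, 39] -> pop 22, enqueue [27], visited so far: [19, 3, 31, 16, 22]
  queue [39, 27] -> pop 39, enqueue [none], visited so far: [19, 3, 31, 16, 22, 39]
  queue [27] -> pop 27, enqueue [none], visited so far: [19, 3, 31, 16, 22, 39, 27]
Result: [19, 3, 31, 16, 22, 39, 27]


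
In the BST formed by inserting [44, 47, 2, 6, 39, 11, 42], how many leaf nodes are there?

Tree built from: [44, 47, 2, 6, 39, 11, 42]
Tree (level-order array): [44, 2, 47, None, 6, None, None, None, 39, 11, 42]
Rule: A leaf has 0 children.
Per-node child counts:
  node 44: 2 child(ren)
  node 2: 1 child(ren)
  node 6: 1 child(ren)
  node 39: 2 child(ren)
  node 11: 0 child(ren)
  node 42: 0 child(ren)
  node 47: 0 child(ren)
Matching nodes: [11, 42, 47]
Count of leaf nodes: 3


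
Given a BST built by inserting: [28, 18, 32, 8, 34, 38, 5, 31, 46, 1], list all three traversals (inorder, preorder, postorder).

Tree insertion order: [28, 18, 32, 8, 34, 38, 5, 31, 46, 1]
Tree (level-order array): [28, 18, 32, 8, None, 31, 34, 5, None, None, None, None, 38, 1, None, None, 46]
Inorder (L, root, R): [1, 5, 8, 18, 28, 31, 32, 34, 38, 46]
Preorder (root, L, R): [28, 18, 8, 5, 1, 32, 31, 34, 38, 46]
Postorder (L, R, root): [1, 5, 8, 18, 31, 46, 38, 34, 32, 28]


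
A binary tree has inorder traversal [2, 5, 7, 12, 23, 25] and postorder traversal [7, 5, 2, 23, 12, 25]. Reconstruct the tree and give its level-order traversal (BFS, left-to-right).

Inorder:   [2, 5, 7, 12, 23, 25]
Postorder: [7, 5, 2, 23, 12, 25]
Algorithm: postorder visits root last, so walk postorder right-to-left;
each value is the root of the current inorder slice — split it at that
value, recurse on the right subtree first, then the left.
Recursive splits:
  root=25; inorder splits into left=[2, 5, 7, 12, 23], right=[]
  root=12; inorder splits into left=[2, 5, 7], right=[23]
  root=23; inorder splits into left=[], right=[]
  root=2; inorder splits into left=[], right=[5, 7]
  root=5; inorder splits into left=[], right=[7]
  root=7; inorder splits into left=[], right=[]
Reconstructed level-order: [25, 12, 2, 23, 5, 7]


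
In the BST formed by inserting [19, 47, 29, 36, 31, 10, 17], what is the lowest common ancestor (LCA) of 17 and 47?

Tree insertion order: [19, 47, 29, 36, 31, 10, 17]
Tree (level-order array): [19, 10, 47, None, 17, 29, None, None, None, None, 36, 31]
In a BST, the LCA of p=17, q=47 is the first node v on the
root-to-leaf path with p <= v <= q (go left if both < v, right if both > v).
Walk from root:
  at 19: 17 <= 19 <= 47, this is the LCA
LCA = 19


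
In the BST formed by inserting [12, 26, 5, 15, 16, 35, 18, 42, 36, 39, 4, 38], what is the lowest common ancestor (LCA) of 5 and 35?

Tree insertion order: [12, 26, 5, 15, 16, 35, 18, 42, 36, 39, 4, 38]
Tree (level-order array): [12, 5, 26, 4, None, 15, 35, None, None, None, 16, None, 42, None, 18, 36, None, None, None, None, 39, 38]
In a BST, the LCA of p=5, q=35 is the first node v on the
root-to-leaf path with p <= v <= q (go left if both < v, right if both > v).
Walk from root:
  at 12: 5 <= 12 <= 35, this is the LCA
LCA = 12


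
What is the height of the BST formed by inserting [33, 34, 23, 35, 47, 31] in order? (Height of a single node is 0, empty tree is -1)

Insertion order: [33, 34, 23, 35, 47, 31]
Tree (level-order array): [33, 23, 34, None, 31, None, 35, None, None, None, 47]
Compute height bottom-up (empty subtree = -1):
  height(31) = 1 + max(-1, -1) = 0
  height(23) = 1 + max(-1, 0) = 1
  height(47) = 1 + max(-1, -1) = 0
  height(35) = 1 + max(-1, 0) = 1
  height(34) = 1 + max(-1, 1) = 2
  height(33) = 1 + max(1, 2) = 3
Height = 3


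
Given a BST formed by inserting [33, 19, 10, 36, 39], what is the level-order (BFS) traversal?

Tree insertion order: [33, 19, 10, 36, 39]
Tree (level-order array): [33, 19, 36, 10, None, None, 39]
BFS from the root, enqueuing left then right child of each popped node:
  queue [33] -> pop 33, enqueue [19, 36], visited so far: [33]
  queue [19, 36] -> pop 19, enqueue [10], visited so far: [33, 19]
  queue [36, 10] -> pop 36, enqueue [39], visited so far: [33, 19, 36]
  queue [10, 39] -> pop 10, enqueue [none], visited so far: [33, 19, 36, 10]
  queue [39] -> pop 39, enqueue [none], visited so far: [33, 19, 36, 10, 39]
Result: [33, 19, 36, 10, 39]


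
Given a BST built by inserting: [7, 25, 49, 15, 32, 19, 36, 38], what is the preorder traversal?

Tree insertion order: [7, 25, 49, 15, 32, 19, 36, 38]
Tree (level-order array): [7, None, 25, 15, 49, None, 19, 32, None, None, None, None, 36, None, 38]
Preorder traversal: [7, 25, 15, 19, 49, 32, 36, 38]


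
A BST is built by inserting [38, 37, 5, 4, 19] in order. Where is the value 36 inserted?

Starting tree (level order): [38, 37, None, 5, None, 4, 19]
Insertion path: 38 -> 37 -> 5 -> 19
Result: insert 36 as right child of 19
Final tree (level order): [38, 37, None, 5, None, 4, 19, None, None, None, 36]


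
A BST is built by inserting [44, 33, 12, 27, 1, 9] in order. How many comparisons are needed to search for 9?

Search path for 9: 44 -> 33 -> 12 -> 1 -> 9
Found: True
Comparisons: 5


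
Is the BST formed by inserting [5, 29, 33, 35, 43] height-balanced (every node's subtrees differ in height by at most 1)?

Tree (level-order array): [5, None, 29, None, 33, None, 35, None, 43]
Definition: a tree is height-balanced if, at every node, |h(left) - h(right)| <= 1 (empty subtree has height -1).
Bottom-up per-node check:
  node 43: h_left=-1, h_right=-1, diff=0 [OK], height=0
  node 35: h_left=-1, h_right=0, diff=1 [OK], height=1
  node 33: h_left=-1, h_right=1, diff=2 [FAIL (|-1-1|=2 > 1)], height=2
  node 29: h_left=-1, h_right=2, diff=3 [FAIL (|-1-2|=3 > 1)], height=3
  node 5: h_left=-1, h_right=3, diff=4 [FAIL (|-1-3|=4 > 1)], height=4
Node 33 violates the condition: |-1 - 1| = 2 > 1.
Result: Not balanced


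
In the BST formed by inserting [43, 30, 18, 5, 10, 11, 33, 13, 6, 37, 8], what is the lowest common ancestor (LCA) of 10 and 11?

Tree insertion order: [43, 30, 18, 5, 10, 11, 33, 13, 6, 37, 8]
Tree (level-order array): [43, 30, None, 18, 33, 5, None, None, 37, None, 10, None, None, 6, 11, None, 8, None, 13]
In a BST, the LCA of p=10, q=11 is the first node v on the
root-to-leaf path with p <= v <= q (go left if both < v, right if both > v).
Walk from root:
  at 43: both 10 and 11 < 43, go left
  at 30: both 10 and 11 < 30, go left
  at 18: both 10 and 11 < 18, go left
  at 5: both 10 and 11 > 5, go right
  at 10: 10 <= 10 <= 11, this is the LCA
LCA = 10


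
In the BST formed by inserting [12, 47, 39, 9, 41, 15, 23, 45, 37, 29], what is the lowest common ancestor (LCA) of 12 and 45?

Tree insertion order: [12, 47, 39, 9, 41, 15, 23, 45, 37, 29]
Tree (level-order array): [12, 9, 47, None, None, 39, None, 15, 41, None, 23, None, 45, None, 37, None, None, 29]
In a BST, the LCA of p=12, q=45 is the first node v on the
root-to-leaf path with p <= v <= q (go left if both < v, right if both > v).
Walk from root:
  at 12: 12 <= 12 <= 45, this is the LCA
LCA = 12


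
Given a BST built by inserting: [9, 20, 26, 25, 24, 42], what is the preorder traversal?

Tree insertion order: [9, 20, 26, 25, 24, 42]
Tree (level-order array): [9, None, 20, None, 26, 25, 42, 24]
Preorder traversal: [9, 20, 26, 25, 24, 42]


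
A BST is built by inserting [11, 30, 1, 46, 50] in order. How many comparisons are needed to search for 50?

Search path for 50: 11 -> 30 -> 46 -> 50
Found: True
Comparisons: 4


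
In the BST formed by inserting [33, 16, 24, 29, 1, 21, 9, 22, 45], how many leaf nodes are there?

Tree built from: [33, 16, 24, 29, 1, 21, 9, 22, 45]
Tree (level-order array): [33, 16, 45, 1, 24, None, None, None, 9, 21, 29, None, None, None, 22]
Rule: A leaf has 0 children.
Per-node child counts:
  node 33: 2 child(ren)
  node 16: 2 child(ren)
  node 1: 1 child(ren)
  node 9: 0 child(ren)
  node 24: 2 child(ren)
  node 21: 1 child(ren)
  node 22: 0 child(ren)
  node 29: 0 child(ren)
  node 45: 0 child(ren)
Matching nodes: [9, 22, 29, 45]
Count of leaf nodes: 4


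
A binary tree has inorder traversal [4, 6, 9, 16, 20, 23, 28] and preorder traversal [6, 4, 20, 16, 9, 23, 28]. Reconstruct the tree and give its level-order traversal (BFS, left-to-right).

Inorder:  [4, 6, 9, 16, 20, 23, 28]
Preorder: [6, 4, 20, 16, 9, 23, 28]
Algorithm: preorder visits root first, so consume preorder in order;
for each root, split the current inorder slice at that value into
left-subtree inorder and right-subtree inorder, then recurse.
Recursive splits:
  root=6; inorder splits into left=[4], right=[9, 16, 20, 23, 28]
  root=4; inorder splits into left=[], right=[]
  root=20; inorder splits into left=[9, 16], right=[23, 28]
  root=16; inorder splits into left=[9], right=[]
  root=9; inorder splits into left=[], right=[]
  root=23; inorder splits into left=[], right=[28]
  root=28; inorder splits into left=[], right=[]
Reconstructed level-order: [6, 4, 20, 16, 23, 9, 28]


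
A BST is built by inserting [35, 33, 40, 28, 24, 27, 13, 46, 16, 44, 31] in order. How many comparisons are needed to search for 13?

Search path for 13: 35 -> 33 -> 28 -> 24 -> 13
Found: True
Comparisons: 5


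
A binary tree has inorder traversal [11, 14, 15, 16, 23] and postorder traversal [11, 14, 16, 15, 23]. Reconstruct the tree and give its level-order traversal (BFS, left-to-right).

Inorder:   [11, 14, 15, 16, 23]
Postorder: [11, 14, 16, 15, 23]
Algorithm: postorder visits root last, so walk postorder right-to-left;
each value is the root of the current inorder slice — split it at that
value, recurse on the right subtree first, then the left.
Recursive splits:
  root=23; inorder splits into left=[11, 14, 15, 16], right=[]
  root=15; inorder splits into left=[11, 14], right=[16]
  root=16; inorder splits into left=[], right=[]
  root=14; inorder splits into left=[11], right=[]
  root=11; inorder splits into left=[], right=[]
Reconstructed level-order: [23, 15, 14, 16, 11]


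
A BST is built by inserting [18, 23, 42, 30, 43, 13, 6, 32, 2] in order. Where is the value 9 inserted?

Starting tree (level order): [18, 13, 23, 6, None, None, 42, 2, None, 30, 43, None, None, None, 32]
Insertion path: 18 -> 13 -> 6
Result: insert 9 as right child of 6
Final tree (level order): [18, 13, 23, 6, None, None, 42, 2, 9, 30, 43, None, None, None, None, None, 32]


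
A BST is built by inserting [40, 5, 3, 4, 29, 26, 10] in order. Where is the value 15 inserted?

Starting tree (level order): [40, 5, None, 3, 29, None, 4, 26, None, None, None, 10]
Insertion path: 40 -> 5 -> 29 -> 26 -> 10
Result: insert 15 as right child of 10
Final tree (level order): [40, 5, None, 3, 29, None, 4, 26, None, None, None, 10, None, None, 15]


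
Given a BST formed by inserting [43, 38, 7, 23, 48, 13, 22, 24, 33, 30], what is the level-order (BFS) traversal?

Tree insertion order: [43, 38, 7, 23, 48, 13, 22, 24, 33, 30]
Tree (level-order array): [43, 38, 48, 7, None, None, None, None, 23, 13, 24, None, 22, None, 33, None, None, 30]
BFS from the root, enqueuing left then right child of each popped node:
  queue [43] -> pop 43, enqueue [38, 48], visited so far: [43]
  queue [38, 48] -> pop 38, enqueue [7], visited so far: [43, 38]
  queue [48, 7] -> pop 48, enqueue [none], visited so far: [43, 38, 48]
  queue [7] -> pop 7, enqueue [23], visited so far: [43, 38, 48, 7]
  queue [23] -> pop 23, enqueue [13, 24], visited so far: [43, 38, 48, 7, 23]
  queue [13, 24] -> pop 13, enqueue [22], visited so far: [43, 38, 48, 7, 23, 13]
  queue [24, 22] -> pop 24, enqueue [33], visited so far: [43, 38, 48, 7, 23, 13, 24]
  queue [22, 33] -> pop 22, enqueue [none], visited so far: [43, 38, 48, 7, 23, 13, 24, 22]
  queue [33] -> pop 33, enqueue [30], visited so far: [43, 38, 48, 7, 23, 13, 24, 22, 33]
  queue [30] -> pop 30, enqueue [none], visited so far: [43, 38, 48, 7, 23, 13, 24, 22, 33, 30]
Result: [43, 38, 48, 7, 23, 13, 24, 22, 33, 30]


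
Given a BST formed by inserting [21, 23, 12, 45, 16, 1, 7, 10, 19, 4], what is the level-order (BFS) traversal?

Tree insertion order: [21, 23, 12, 45, 16, 1, 7, 10, 19, 4]
Tree (level-order array): [21, 12, 23, 1, 16, None, 45, None, 7, None, 19, None, None, 4, 10]
BFS from the root, enqueuing left then right child of each popped node:
  queue [21] -> pop 21, enqueue [12, 23], visited so far: [21]
  queue [12, 23] -> pop 12, enqueue [1, 16], visited so far: [21, 12]
  queue [23, 1, 16] -> pop 23, enqueue [45], visited so far: [21, 12, 23]
  queue [1, 16, 45] -> pop 1, enqueue [7], visited so far: [21, 12, 23, 1]
  queue [16, 45, 7] -> pop 16, enqueue [19], visited so far: [21, 12, 23, 1, 16]
  queue [45, 7, 19] -> pop 45, enqueue [none], visited so far: [21, 12, 23, 1, 16, 45]
  queue [7, 19] -> pop 7, enqueue [4, 10], visited so far: [21, 12, 23, 1, 16, 45, 7]
  queue [19, 4, 10] -> pop 19, enqueue [none], visited so far: [21, 12, 23, 1, 16, 45, 7, 19]
  queue [4, 10] -> pop 4, enqueue [none], visited so far: [21, 12, 23, 1, 16, 45, 7, 19, 4]
  queue [10] -> pop 10, enqueue [none], visited so far: [21, 12, 23, 1, 16, 45, 7, 19, 4, 10]
Result: [21, 12, 23, 1, 16, 45, 7, 19, 4, 10]


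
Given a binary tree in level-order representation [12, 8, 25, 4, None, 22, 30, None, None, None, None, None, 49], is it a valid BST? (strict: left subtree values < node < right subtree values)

Level-order array: [12, 8, 25, 4, None, 22, 30, None, None, None, None, None, 49]
Validate using subtree bounds (lo, hi): at each node, require lo < value < hi,
then recurse left with hi=value and right with lo=value.
Preorder trace (stopping at first violation):
  at node 12 with bounds (-inf, +inf): OK
  at node 8 with bounds (-inf, 12): OK
  at node 4 with bounds (-inf, 8): OK
  at node 25 with bounds (12, +inf): OK
  at node 22 with bounds (12, 25): OK
  at node 30 with bounds (25, +inf): OK
  at node 49 with bounds (30, +inf): OK
No violation found at any node.
Result: Valid BST


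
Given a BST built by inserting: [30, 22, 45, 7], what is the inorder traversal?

Tree insertion order: [30, 22, 45, 7]
Tree (level-order array): [30, 22, 45, 7]
Inorder traversal: [7, 22, 30, 45]


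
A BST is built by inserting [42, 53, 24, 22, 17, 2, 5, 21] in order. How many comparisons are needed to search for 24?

Search path for 24: 42 -> 24
Found: True
Comparisons: 2


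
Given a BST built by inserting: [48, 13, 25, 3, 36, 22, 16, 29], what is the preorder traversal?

Tree insertion order: [48, 13, 25, 3, 36, 22, 16, 29]
Tree (level-order array): [48, 13, None, 3, 25, None, None, 22, 36, 16, None, 29]
Preorder traversal: [48, 13, 3, 25, 22, 16, 36, 29]


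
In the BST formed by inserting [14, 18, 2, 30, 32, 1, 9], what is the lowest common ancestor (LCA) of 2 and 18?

Tree insertion order: [14, 18, 2, 30, 32, 1, 9]
Tree (level-order array): [14, 2, 18, 1, 9, None, 30, None, None, None, None, None, 32]
In a BST, the LCA of p=2, q=18 is the first node v on the
root-to-leaf path with p <= v <= q (go left if both < v, right if both > v).
Walk from root:
  at 14: 2 <= 14 <= 18, this is the LCA
LCA = 14


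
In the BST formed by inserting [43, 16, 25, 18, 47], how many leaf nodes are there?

Tree built from: [43, 16, 25, 18, 47]
Tree (level-order array): [43, 16, 47, None, 25, None, None, 18]
Rule: A leaf has 0 children.
Per-node child counts:
  node 43: 2 child(ren)
  node 16: 1 child(ren)
  node 25: 1 child(ren)
  node 18: 0 child(ren)
  node 47: 0 child(ren)
Matching nodes: [18, 47]
Count of leaf nodes: 2


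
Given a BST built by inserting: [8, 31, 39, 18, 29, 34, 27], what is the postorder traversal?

Tree insertion order: [8, 31, 39, 18, 29, 34, 27]
Tree (level-order array): [8, None, 31, 18, 39, None, 29, 34, None, 27]
Postorder traversal: [27, 29, 18, 34, 39, 31, 8]


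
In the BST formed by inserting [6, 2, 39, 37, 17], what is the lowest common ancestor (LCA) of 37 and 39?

Tree insertion order: [6, 2, 39, 37, 17]
Tree (level-order array): [6, 2, 39, None, None, 37, None, 17]
In a BST, the LCA of p=37, q=39 is the first node v on the
root-to-leaf path with p <= v <= q (go left if both < v, right if both > v).
Walk from root:
  at 6: both 37 and 39 > 6, go right
  at 39: 37 <= 39 <= 39, this is the LCA
LCA = 39


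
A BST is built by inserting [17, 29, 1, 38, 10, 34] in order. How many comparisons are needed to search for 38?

Search path for 38: 17 -> 29 -> 38
Found: True
Comparisons: 3


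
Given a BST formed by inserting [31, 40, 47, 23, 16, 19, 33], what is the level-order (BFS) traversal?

Tree insertion order: [31, 40, 47, 23, 16, 19, 33]
Tree (level-order array): [31, 23, 40, 16, None, 33, 47, None, 19]
BFS from the root, enqueuing left then right child of each popped node:
  queue [31] -> pop 31, enqueue [23, 40], visited so far: [31]
  queue [23, 40] -> pop 23, enqueue [16], visited so far: [31, 23]
  queue [40, 16] -> pop 40, enqueue [33, 47], visited so far: [31, 23, 40]
  queue [16, 33, 47] -> pop 16, enqueue [19], visited so far: [31, 23, 40, 16]
  queue [33, 47, 19] -> pop 33, enqueue [none], visited so far: [31, 23, 40, 16, 33]
  queue [47, 19] -> pop 47, enqueue [none], visited so far: [31, 23, 40, 16, 33, 47]
  queue [19] -> pop 19, enqueue [none], visited so far: [31, 23, 40, 16, 33, 47, 19]
Result: [31, 23, 40, 16, 33, 47, 19]
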